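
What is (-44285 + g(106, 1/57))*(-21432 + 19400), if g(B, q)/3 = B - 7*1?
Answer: 89383616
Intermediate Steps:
g(B, q) = -21 + 3*B (g(B, q) = 3*(B - 7*1) = 3*(B - 7) = 3*(-7 + B) = -21 + 3*B)
(-44285 + g(106, 1/57))*(-21432 + 19400) = (-44285 + (-21 + 3*106))*(-21432 + 19400) = (-44285 + (-21 + 318))*(-2032) = (-44285 + 297)*(-2032) = -43988*(-2032) = 89383616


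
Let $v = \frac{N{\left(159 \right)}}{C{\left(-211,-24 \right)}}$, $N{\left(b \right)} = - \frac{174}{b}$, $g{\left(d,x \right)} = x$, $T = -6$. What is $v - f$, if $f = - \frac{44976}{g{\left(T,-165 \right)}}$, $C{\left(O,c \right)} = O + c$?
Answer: $- \frac{37344434}{137005} \approx -272.58$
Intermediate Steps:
$f = \frac{14992}{55}$ ($f = - \frac{44976}{-165} = \left(-44976\right) \left(- \frac{1}{165}\right) = \frac{14992}{55} \approx 272.58$)
$v = \frac{58}{12455}$ ($v = \frac{\left(-174\right) \frac{1}{159}}{-211 - 24} = \frac{\left(-174\right) \frac{1}{159}}{-235} = \left(- \frac{58}{53}\right) \left(- \frac{1}{235}\right) = \frac{58}{12455} \approx 0.0046568$)
$v - f = \frac{58}{12455} - \frac{14992}{55} = - \frac{37344434}{137005}$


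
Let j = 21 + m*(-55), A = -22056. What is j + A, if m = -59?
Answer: -18790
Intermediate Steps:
j = 3266 (j = 21 - 59*(-55) = 21 + 3245 = 3266)
j + A = 3266 - 22056 = -18790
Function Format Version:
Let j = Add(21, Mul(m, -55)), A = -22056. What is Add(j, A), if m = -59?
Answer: -18790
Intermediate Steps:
j = 3266 (j = Add(21, Mul(-59, -55)) = Add(21, 3245) = 3266)
Add(j, A) = Add(3266, -22056) = -18790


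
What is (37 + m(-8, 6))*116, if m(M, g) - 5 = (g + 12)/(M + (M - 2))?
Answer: 4756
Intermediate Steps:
m(M, g) = 5 + (12 + g)/(-2 + 2*M) (m(M, g) = 5 + (g + 12)/(M + (M - 2)) = 5 + (12 + g)/(M + (-2 + M)) = 5 + (12 + g)/(-2 + 2*M))
(37 + m(-8, 6))*116 = (37 + (2 + 6 + 10*(-8))/(2*(-1 - 8)))*116 = (37 + (1/2)*(2 + 6 - 80)/(-9))*116 = (37 + (1/2)*(-1/9)*(-72))*116 = (37 + 4)*116 = 41*116 = 4756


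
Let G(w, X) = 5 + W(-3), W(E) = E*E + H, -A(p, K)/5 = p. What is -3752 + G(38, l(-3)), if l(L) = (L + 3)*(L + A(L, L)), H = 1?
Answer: -3737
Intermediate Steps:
A(p, K) = -5*p
W(E) = 1 + E² (W(E) = E*E + 1 = E² + 1 = 1 + E²)
l(L) = -4*L*(3 + L) (l(L) = (L + 3)*(L - 5*L) = (3 + L)*(-4*L) = -4*L*(3 + L))
G(w, X) = 15 (G(w, X) = 5 + (1 + (-3)²) = 5 + (1 + 9) = 5 + 10 = 15)
-3752 + G(38, l(-3)) = -3752 + 15 = -3737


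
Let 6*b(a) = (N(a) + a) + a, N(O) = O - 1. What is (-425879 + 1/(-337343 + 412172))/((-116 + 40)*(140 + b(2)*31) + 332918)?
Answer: -15934049845/11984413096 ≈ -1.3296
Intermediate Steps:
N(O) = -1 + O
b(a) = -1/6 + a/2 (b(a) = (((-1 + a) + a) + a)/6 = ((-1 + 2*a) + a)/6 = (-1 + 3*a)/6 = -1/6 + a/2)
(-425879 + 1/(-337343 + 412172))/((-116 + 40)*(140 + b(2)*31) + 332918) = (-425879 + 1/(-337343 + 412172))/((-116 + 40)*(140 + (-1/6 + (1/2)*2)*31) + 332918) = (-425879 + 1/74829)/(-76*(140 + (-1/6 + 1)*31) + 332918) = (-425879 + 1/74829)/(-76*(140 + (5/6)*31) + 332918) = -31868099690/(74829*(-76*(140 + 155/6) + 332918)) = -31868099690/(74829*(-76*995/6 + 332918)) = -31868099690/(74829*(-37810/3 + 332918)) = -31868099690/(74829*960944/3) = -31868099690/74829*3/960944 = -15934049845/11984413096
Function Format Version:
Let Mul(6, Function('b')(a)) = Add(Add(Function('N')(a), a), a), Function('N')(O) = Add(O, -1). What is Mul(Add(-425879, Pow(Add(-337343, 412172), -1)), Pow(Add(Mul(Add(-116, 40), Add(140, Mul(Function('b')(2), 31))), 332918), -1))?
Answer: Rational(-15934049845, 11984413096) ≈ -1.3296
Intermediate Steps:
Function('N')(O) = Add(-1, O)
Function('b')(a) = Add(Rational(-1, 6), Mul(Rational(1, 2), a)) (Function('b')(a) = Mul(Rational(1, 6), Add(Add(Add(-1, a), a), a)) = Mul(Rational(1, 6), Add(Add(-1, Mul(2, a)), a)) = Mul(Rational(1, 6), Add(-1, Mul(3, a))) = Add(Rational(-1, 6), Mul(Rational(1, 2), a)))
Mul(Add(-425879, Pow(Add(-337343, 412172), -1)), Pow(Add(Mul(Add(-116, 40), Add(140, Mul(Function('b')(2), 31))), 332918), -1)) = Mul(Add(-425879, Pow(Add(-337343, 412172), -1)), Pow(Add(Mul(Add(-116, 40), Add(140, Mul(Add(Rational(-1, 6), Mul(Rational(1, 2), 2)), 31))), 332918), -1)) = Mul(Add(-425879, Pow(74829, -1)), Pow(Add(Mul(-76, Add(140, Mul(Add(Rational(-1, 6), 1), 31))), 332918), -1)) = Mul(Add(-425879, Rational(1, 74829)), Pow(Add(Mul(-76, Add(140, Mul(Rational(5, 6), 31))), 332918), -1)) = Mul(Rational(-31868099690, 74829), Pow(Add(Mul(-76, Add(140, Rational(155, 6))), 332918), -1)) = Mul(Rational(-31868099690, 74829), Pow(Add(Mul(-76, Rational(995, 6)), 332918), -1)) = Mul(Rational(-31868099690, 74829), Pow(Add(Rational(-37810, 3), 332918), -1)) = Mul(Rational(-31868099690, 74829), Pow(Rational(960944, 3), -1)) = Mul(Rational(-31868099690, 74829), Rational(3, 960944)) = Rational(-15934049845, 11984413096)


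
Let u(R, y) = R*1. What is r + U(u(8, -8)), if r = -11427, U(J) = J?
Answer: -11419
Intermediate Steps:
u(R, y) = R
r + U(u(8, -8)) = -11427 + 8 = -11419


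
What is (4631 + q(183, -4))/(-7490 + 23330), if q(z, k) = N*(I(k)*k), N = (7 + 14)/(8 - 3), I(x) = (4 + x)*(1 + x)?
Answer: 421/1440 ≈ 0.29236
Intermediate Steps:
I(x) = (1 + x)*(4 + x)
N = 21/5 ≈ 4.2000
q(z, k) = 21*k*(4 + k² + 5*k)/5 (q(z, k) = 21*((4 + k² + 5*k)*k)/5 = 21*(k*(4 + k² + 5*k))/5 = 21*k*(4 + k² + 5*k)/5)
(4631 + q(183, -4))/(-7490 + 23330) = (4631 + (21/5)*(-4)*(4 + (-4)² + 5*(-4)))/(-7490 + 23330) = (4631 + (21/5)*(-4)*(4 + 16 - 20))/15840 = (4631 + (21/5)*(-4)*0)*(1/15840) = (4631 + 0)*(1/15840) = 4631*(1/15840) = 421/1440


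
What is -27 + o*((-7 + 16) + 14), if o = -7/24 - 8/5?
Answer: -8461/120 ≈ -70.508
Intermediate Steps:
o = -227/120 (o = -7*1/24 - 8*⅕ = -7/24 - 8/5 = -227/120 ≈ -1.8917)
-27 + o*((-7 + 16) + 14) = -27 - 227*((-7 + 16) + 14)/120 = -27 - 227*(9 + 14)/120 = -27 - 227/120*23 = -27 - 5221/120 = -8461/120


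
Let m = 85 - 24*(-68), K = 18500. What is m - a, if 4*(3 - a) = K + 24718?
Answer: 25037/2 ≈ 12519.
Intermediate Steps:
m = 1717 (m = 85 + 1632 = 1717)
a = -21603/2 (a = 3 - (18500 + 24718)/4 = 3 - 1/4*43218 = 3 - 21609/2 = -21603/2 ≈ -10802.)
m - a = 1717 - 1*(-21603/2) = 1717 + 21603/2 = 25037/2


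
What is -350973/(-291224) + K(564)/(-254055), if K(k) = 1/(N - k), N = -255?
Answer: 73027319168009/60595282009080 ≈ 1.2052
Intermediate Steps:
K(k) = 1/(-255 - k)
-350973/(-291224) + K(564)/(-254055) = -350973/(-291224) - 1/(255 + 564)/(-254055) = -350973*(-1/291224) - 1/819*(-1/254055) = 350973/291224 - 1*1/819*(-1/254055) = 350973/291224 - 1/819*(-1/254055) = 350973/291224 + 1/208071045 = 73027319168009/60595282009080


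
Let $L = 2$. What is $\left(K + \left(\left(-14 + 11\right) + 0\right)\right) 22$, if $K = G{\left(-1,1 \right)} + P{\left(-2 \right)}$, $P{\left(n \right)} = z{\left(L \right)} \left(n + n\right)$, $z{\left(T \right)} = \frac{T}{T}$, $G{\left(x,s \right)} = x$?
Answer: $-176$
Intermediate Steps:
$z{\left(T \right)} = 1$
$P{\left(n \right)} = 2 n$ ($P{\left(n \right)} = 1 \left(n + n\right) = 1 \cdot 2 n = 2 n$)
$K = -5$ ($K = -1 + 2 \left(-2\right) = -1 - 4 = -5$)
$\left(K + \left(\left(-14 + 11\right) + 0\right)\right) 22 = \left(-5 + \left(\left(-14 + 11\right) + 0\right)\right) 22 = \left(-5 + \left(-3 + 0\right)\right) 22 = \left(-5 - 3\right) 22 = \left(-8\right) 22 = -176$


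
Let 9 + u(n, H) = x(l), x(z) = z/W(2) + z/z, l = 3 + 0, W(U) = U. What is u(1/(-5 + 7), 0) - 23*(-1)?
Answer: 33/2 ≈ 16.500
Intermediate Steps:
l = 3
x(z) = 1 + z/2 (x(z) = z/2 + z/z = z*(1/2) + 1 = z/2 + 1 = 1 + z/2)
u(n, H) = -13/2 (u(n, H) = -9 + (1 + (1/2)*3) = -9 + (1 + 3/2) = -9 + 5/2 = -13/2)
u(1/(-5 + 7), 0) - 23*(-1) = -13/2 - 23*(-1) = -13/2 + 23 = 33/2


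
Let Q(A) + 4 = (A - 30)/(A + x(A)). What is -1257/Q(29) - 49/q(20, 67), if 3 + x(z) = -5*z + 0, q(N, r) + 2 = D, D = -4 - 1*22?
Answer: 601657/1900 ≈ 316.66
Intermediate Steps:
D = -26 (D = -4 - 22 = -26)
q(N, r) = -28 (q(N, r) = -2 - 26 = -28)
x(z) = -3 - 5*z (x(z) = -3 + (-5*z + 0) = -3 - 5*z)
Q(A) = -4 + (-30 + A)/(-3 - 4*A) (Q(A) = -4 + (A - 30)/(A + (-3 - 5*A)) = -4 + (-30 + A)/(-3 - 4*A))
-1257/Q(29) - 49/q(20, 67) = -1257*(3 + 4*29)/(18 - 17*29) - 49/(-28) = -1257*(3 + 116)/(18 - 493) - 49*(-1/28) = -1257/(-475/119) + 7/4 = -1257*(-119/475) + 7/4 = 149583/475 + 7/4 = 601657/1900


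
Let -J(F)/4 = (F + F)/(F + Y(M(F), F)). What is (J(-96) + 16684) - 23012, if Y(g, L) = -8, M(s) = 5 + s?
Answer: -82360/13 ≈ -6335.4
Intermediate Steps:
J(F) = -8*F/(-8 + F) (J(F) = -4*(F + F)/(F - 8) = -4*2*F/(-8 + F) = -8*F/(-8 + F))
(J(-96) + 16684) - 23012 = (-8*(-96)/(-8 - 96) + 16684) - 23012 = (-8*(-96)/(-104) + 16684) - 23012 = (-8*(-96)*(-1/104) + 16684) - 23012 = (-96/13 + 16684) - 23012 = 216796/13 - 23012 = -82360/13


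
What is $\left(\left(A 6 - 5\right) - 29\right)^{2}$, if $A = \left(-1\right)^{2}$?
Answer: $784$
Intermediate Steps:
$A = 1$
$\left(\left(A 6 - 5\right) - 29\right)^{2} = \left(\left(1 \cdot 6 - 5\right) - 29\right)^{2} = \left(\left(6 - 5\right) - 29\right)^{2} = \left(1 - 29\right)^{2} = \left(-28\right)^{2} = 784$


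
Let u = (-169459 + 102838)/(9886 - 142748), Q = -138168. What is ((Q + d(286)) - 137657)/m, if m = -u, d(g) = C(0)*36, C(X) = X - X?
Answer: 36646661150/66621 ≈ 5.5008e+5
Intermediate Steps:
C(X) = 0
u = 66621/132862 (u = -66621/(-132862) = -66621*(-1/132862) = 66621/132862 ≈ 0.50143)
d(g) = 0 (d(g) = 0*36 = 0)
m = -66621/132862 (m = -1*66621/132862 = -66621/132862 ≈ -0.50143)
((Q + d(286)) - 137657)/m = ((-138168 + 0) - 137657)/(-66621/132862) = (-138168 - 137657)*(-132862/66621) = -275825*(-132862/66621) = 36646661150/66621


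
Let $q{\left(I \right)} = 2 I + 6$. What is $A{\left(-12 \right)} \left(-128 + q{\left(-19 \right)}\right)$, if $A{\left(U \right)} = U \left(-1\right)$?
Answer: $-1920$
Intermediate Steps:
$A{\left(U \right)} = - U$
$q{\left(I \right)} = 6 + 2 I$
$A{\left(-12 \right)} \left(-128 + q{\left(-19 \right)}\right) = \left(-1\right) \left(-12\right) \left(-128 + \left(6 + 2 \left(-19\right)\right)\right) = 12 \left(-128 + \left(6 - 38\right)\right) = 12 \left(-128 - 32\right) = 12 \left(-160\right) = -1920$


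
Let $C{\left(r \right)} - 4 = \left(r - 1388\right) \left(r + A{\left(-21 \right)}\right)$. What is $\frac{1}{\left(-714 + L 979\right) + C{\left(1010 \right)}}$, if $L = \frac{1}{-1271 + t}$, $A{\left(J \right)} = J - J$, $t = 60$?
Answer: $- \frac{1211}{463196369} \approx -2.6144 \cdot 10^{-6}$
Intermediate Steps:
$A{\left(J \right)} = 0$
$L = - \frac{1}{1211}$ ($L = \frac{1}{-1271 + 60} = \frac{1}{-1211} = - \frac{1}{1211} \approx -0.00082576$)
$C{\left(r \right)} = 4 + r \left(-1388 + r\right)$ ($C{\left(r \right)} = 4 + \left(r - 1388\right) \left(r + 0\right) = 4 + \left(-1388 + r\right) r = 4 + r \left(-1388 + r\right)$)
$\frac{1}{\left(-714 + L 979\right) + C{\left(1010 \right)}} = \frac{1}{\left(-714 - \frac{979}{1211}\right) + \left(4 + 1010^{2} - 1401880\right)} = \frac{1}{\left(-714 - \frac{979}{1211}\right) + \left(4 + 1020100 - 1401880\right)} = \frac{1}{- \frac{865633}{1211} - 381776} = \frac{1}{- \frac{463196369}{1211}} = - \frac{1211}{463196369}$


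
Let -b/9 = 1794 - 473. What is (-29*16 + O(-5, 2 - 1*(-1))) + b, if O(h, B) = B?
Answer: -12350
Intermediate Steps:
b = -11889 (b = -9*(1794 - 473) = -9*1321 = -11889)
(-29*16 + O(-5, 2 - 1*(-1))) + b = (-29*16 + (2 - 1*(-1))) - 11889 = (-464 + (2 + 1)) - 11889 = (-464 + 3) - 11889 = -461 - 11889 = -12350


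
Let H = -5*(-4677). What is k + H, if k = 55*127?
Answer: 30370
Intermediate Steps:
H = 23385
k = 6985
k + H = 6985 + 23385 = 30370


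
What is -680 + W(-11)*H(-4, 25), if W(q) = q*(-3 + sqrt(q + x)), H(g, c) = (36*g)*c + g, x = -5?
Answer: -119612 + 158576*I ≈ -1.1961e+5 + 1.5858e+5*I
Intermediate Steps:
H(g, c) = g + 36*c*g (H(g, c) = 36*c*g + g = g + 36*c*g)
W(q) = q*(-3 + sqrt(-5 + q)) (W(q) = q*(-3 + sqrt(q - 5)) = q*(-3 + sqrt(-5 + q)))
-680 + W(-11)*H(-4, 25) = -680 + (-11*(-3 + sqrt(-5 - 11)))*(-4*(1 + 36*25)) = -680 + (-11*(-3 + sqrt(-16)))*(-4*(1 + 900)) = -680 + (-11*(-3 + 4*I))*(-4*901) = -680 + (33 - 44*I)*(-3604) = -680 + (-118932 + 158576*I) = -119612 + 158576*I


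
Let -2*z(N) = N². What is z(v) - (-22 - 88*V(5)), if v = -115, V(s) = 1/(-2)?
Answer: -13269/2 ≈ -6634.5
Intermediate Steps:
V(s) = -½
z(N) = -N²/2
z(v) - (-22 - 88*V(5)) = -½*(-115)² - (-22 - 88*(-½)) = -½*13225 - (-22 + 44) = -13225/2 - 1*22 = -13225/2 - 22 = -13269/2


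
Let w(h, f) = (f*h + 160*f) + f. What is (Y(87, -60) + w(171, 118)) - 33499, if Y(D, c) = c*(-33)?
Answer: 7657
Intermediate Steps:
w(h, f) = 161*f + f*h (w(h, f) = (160*f + f*h) + f = 161*f + f*h)
Y(D, c) = -33*c
(Y(87, -60) + w(171, 118)) - 33499 = (-33*(-60) + 118*(161 + 171)) - 33499 = (1980 + 118*332) - 33499 = (1980 + 39176) - 33499 = 41156 - 33499 = 7657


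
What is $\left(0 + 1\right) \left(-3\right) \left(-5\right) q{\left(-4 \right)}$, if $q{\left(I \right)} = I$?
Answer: $-60$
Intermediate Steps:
$\left(0 + 1\right) \left(-3\right) \left(-5\right) q{\left(-4 \right)} = \left(0 + 1\right) \left(-3\right) \left(-5\right) \left(-4\right) = 1 \left(-3\right) \left(-5\right) \left(-4\right) = \left(-3\right) \left(-5\right) \left(-4\right) = 15 \left(-4\right) = -60$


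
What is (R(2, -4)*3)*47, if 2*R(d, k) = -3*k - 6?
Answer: 423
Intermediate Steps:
R(d, k) = -3 - 3*k/2 (R(d, k) = (-3*k - 6)/2 = (-6 - 3*k)/2 = -3 - 3*k/2)
(R(2, -4)*3)*47 = ((-3 - 3/2*(-4))*3)*47 = ((-3 + 6)*3)*47 = (3*3)*47 = 9*47 = 423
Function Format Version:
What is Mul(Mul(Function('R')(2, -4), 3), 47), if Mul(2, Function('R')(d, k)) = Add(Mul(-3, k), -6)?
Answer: 423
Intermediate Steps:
Function('R')(d, k) = Add(-3, Mul(Rational(-3, 2), k)) (Function('R')(d, k) = Mul(Rational(1, 2), Add(Mul(-3, k), -6)) = Mul(Rational(1, 2), Add(-6, Mul(-3, k))) = Add(-3, Mul(Rational(-3, 2), k)))
Mul(Mul(Function('R')(2, -4), 3), 47) = Mul(Mul(Add(-3, Mul(Rational(-3, 2), -4)), 3), 47) = Mul(Mul(Add(-3, 6), 3), 47) = Mul(Mul(3, 3), 47) = Mul(9, 47) = 423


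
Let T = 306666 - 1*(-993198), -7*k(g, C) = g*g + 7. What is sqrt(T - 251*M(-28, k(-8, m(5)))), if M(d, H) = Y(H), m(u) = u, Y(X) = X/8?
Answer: sqrt(1019342870)/28 ≈ 1140.3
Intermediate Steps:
Y(X) = X/8 (Y(X) = X*(1/8) = X/8)
k(g, C) = -1 - g**2/7 (k(g, C) = -(g*g + 7)/7 = -(g**2 + 7)/7 = -(7 + g**2)/7 = -1 - g**2/7)
M(d, H) = H/8
T = 1299864 (T = 306666 + 993198 = 1299864)
sqrt(T - 251*M(-28, k(-8, m(5)))) = sqrt(1299864 - 251*(-1 - 1/7*(-8)**2)/8) = sqrt(1299864 - 251*(-1 - 1/7*64)/8) = sqrt(1299864 - 251*(-1 - 64/7)/8) = sqrt(1299864 - 251*(-71)/(8*7)) = sqrt(1299864 - 251*(-71/56)) = sqrt(1299864 + 17821/56) = sqrt(72810205/56) = sqrt(1019342870)/28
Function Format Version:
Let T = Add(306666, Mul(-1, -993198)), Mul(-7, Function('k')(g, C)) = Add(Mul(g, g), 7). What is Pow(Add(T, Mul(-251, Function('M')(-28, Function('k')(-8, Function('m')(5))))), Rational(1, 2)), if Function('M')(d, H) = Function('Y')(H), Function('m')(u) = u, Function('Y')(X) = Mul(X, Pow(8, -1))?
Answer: Mul(Rational(1, 28), Pow(1019342870, Rational(1, 2))) ≈ 1140.3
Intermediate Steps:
Function('Y')(X) = Mul(Rational(1, 8), X) (Function('Y')(X) = Mul(X, Rational(1, 8)) = Mul(Rational(1, 8), X))
Function('k')(g, C) = Add(-1, Mul(Rational(-1, 7), Pow(g, 2))) (Function('k')(g, C) = Mul(Rational(-1, 7), Add(Mul(g, g), 7)) = Mul(Rational(-1, 7), Add(Pow(g, 2), 7)) = Mul(Rational(-1, 7), Add(7, Pow(g, 2))) = Add(-1, Mul(Rational(-1, 7), Pow(g, 2))))
Function('M')(d, H) = Mul(Rational(1, 8), H)
T = 1299864 (T = Add(306666, 993198) = 1299864)
Pow(Add(T, Mul(-251, Function('M')(-28, Function('k')(-8, Function('m')(5))))), Rational(1, 2)) = Pow(Add(1299864, Mul(-251, Mul(Rational(1, 8), Add(-1, Mul(Rational(-1, 7), Pow(-8, 2)))))), Rational(1, 2)) = Pow(Add(1299864, Mul(-251, Mul(Rational(1, 8), Add(-1, Mul(Rational(-1, 7), 64))))), Rational(1, 2)) = Pow(Add(1299864, Mul(-251, Mul(Rational(1, 8), Add(-1, Rational(-64, 7))))), Rational(1, 2)) = Pow(Add(1299864, Mul(-251, Mul(Rational(1, 8), Rational(-71, 7)))), Rational(1, 2)) = Pow(Add(1299864, Mul(-251, Rational(-71, 56))), Rational(1, 2)) = Pow(Add(1299864, Rational(17821, 56)), Rational(1, 2)) = Pow(Rational(72810205, 56), Rational(1, 2)) = Mul(Rational(1, 28), Pow(1019342870, Rational(1, 2)))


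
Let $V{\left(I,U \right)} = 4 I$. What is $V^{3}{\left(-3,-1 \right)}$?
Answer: $-1728$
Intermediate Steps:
$V^{3}{\left(-3,-1 \right)} = \left(4 \left(-3\right)\right)^{3} = \left(-12\right)^{3} = -1728$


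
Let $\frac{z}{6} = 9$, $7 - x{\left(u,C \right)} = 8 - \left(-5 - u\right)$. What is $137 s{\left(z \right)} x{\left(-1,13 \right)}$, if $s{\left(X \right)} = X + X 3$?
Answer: $-147960$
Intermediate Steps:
$x{\left(u,C \right)} = -6 - u$ ($x{\left(u,C \right)} = 7 - \left(8 - \left(-5 - u\right)\right) = 7 - \left(8 + \left(5 + u\right)\right) = 7 - \left(13 + u\right) = -6 - u$)
$z = 54$ ($z = 6 \cdot 9 = 54$)
$s{\left(X \right)} = 4 X$ ($s{\left(X \right)} = X + 3 X = 4 X$)
$137 s{\left(z \right)} x{\left(-1,13 \right)} = 137 \cdot 4 \cdot 54 \left(-6 - -1\right) = 137 \cdot 216 \left(-6 + 1\right) = 29592 \left(-5\right) = -147960$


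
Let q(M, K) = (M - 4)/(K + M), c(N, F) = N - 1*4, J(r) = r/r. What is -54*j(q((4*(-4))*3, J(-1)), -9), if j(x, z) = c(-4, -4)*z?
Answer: -3888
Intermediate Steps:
J(r) = 1
c(N, F) = -4 + N (c(N, F) = N - 4 = -4 + N)
q(M, K) = (-4 + M)/(K + M)
j(x, z) = -8*z (j(x, z) = (-4 - 4)*z = -8*z)
-54*j(q((4*(-4))*3, J(-1)), -9) = -(-432)*(-9) = -54*72 = -3888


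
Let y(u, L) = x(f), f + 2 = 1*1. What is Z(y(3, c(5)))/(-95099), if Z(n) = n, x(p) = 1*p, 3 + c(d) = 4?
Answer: 1/95099 ≈ 1.0515e-5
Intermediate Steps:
c(d) = 1 (c(d) = -3 + 4 = 1)
f = -1 (f = -2 + 1*1 = -2 + 1 = -1)
x(p) = p
y(u, L) = -1
Z(y(3, c(5)))/(-95099) = -1/(-95099) = -1*(-1/95099) = 1/95099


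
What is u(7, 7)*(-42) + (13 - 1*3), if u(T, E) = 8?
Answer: -326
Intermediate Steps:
u(7, 7)*(-42) + (13 - 1*3) = 8*(-42) + (13 - 1*3) = -336 + (13 - 3) = -336 + 10 = -326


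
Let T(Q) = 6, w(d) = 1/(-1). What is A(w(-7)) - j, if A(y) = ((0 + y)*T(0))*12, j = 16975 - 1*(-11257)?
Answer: -28304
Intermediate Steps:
w(d) = -1
j = 28232 (j = 16975 + 11257 = 28232)
A(y) = 72*y (A(y) = ((0 + y)*6)*12 = (y*6)*12 = (6*y)*12 = 72*y)
A(w(-7)) - j = 72*(-1) - 1*28232 = -72 - 28232 = -28304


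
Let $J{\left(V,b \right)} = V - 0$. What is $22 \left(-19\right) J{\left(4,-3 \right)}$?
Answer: $-1672$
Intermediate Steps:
$J{\left(V,b \right)} = V$ ($J{\left(V,b \right)} = V + 0 = V$)
$22 \left(-19\right) J{\left(4,-3 \right)} = 22 \left(-19\right) 4 = \left(-418\right) 4 = -1672$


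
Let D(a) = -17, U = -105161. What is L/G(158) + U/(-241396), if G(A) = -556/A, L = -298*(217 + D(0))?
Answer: 568309080579/33554044 ≈ 16937.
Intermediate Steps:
L = -59600 (L = -298*(217 - 17) = -298*200 = -59600)
L/G(158) + U/(-241396) = -59600/((-556/158)) - 105161/(-241396) = -59600/((-556*1/158)) - 105161*(-1/241396) = -59600/(-278/79) + 105161/241396 = -59600*(-79/278) + 105161/241396 = 2354200/139 + 105161/241396 = 568309080579/33554044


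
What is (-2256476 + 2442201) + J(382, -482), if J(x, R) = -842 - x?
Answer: 184501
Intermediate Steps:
(-2256476 + 2442201) + J(382, -482) = (-2256476 + 2442201) + (-842 - 1*382) = 185725 + (-842 - 382) = 185725 - 1224 = 184501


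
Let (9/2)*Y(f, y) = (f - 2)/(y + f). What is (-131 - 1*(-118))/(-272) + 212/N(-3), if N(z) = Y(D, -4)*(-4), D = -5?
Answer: -583757/1904 ≈ -306.60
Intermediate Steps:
Y(f, y) = 2*(-2 + f)/(9*(f + y)) (Y(f, y) = 2*((f - 2)/(y + f))/9 = 2*((-2 + f)/(f + y))/9 = 2*(-2 + f)/(9*(f + y)))
N(z) = -56/81 (N(z) = (2*(-2 - 5)/(9*(-5 - 4)))*(-4) = ((2/9)*(-7)/(-9))*(-4) = ((2/9)*(-⅑)*(-7))*(-4) = (14/81)*(-4) = -56/81)
(-131 - 1*(-118))/(-272) + 212/N(-3) = (-131 - 1*(-118))/(-272) + 212/(-56/81) = (-131 + 118)*(-1/272) + 212*(-81/56) = -13*(-1/272) - 4293/14 = 13/272 - 4293/14 = -583757/1904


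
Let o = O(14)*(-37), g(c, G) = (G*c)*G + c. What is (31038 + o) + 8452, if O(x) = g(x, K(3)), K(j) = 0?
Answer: 38972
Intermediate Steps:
g(c, G) = c + c*G**2 (g(c, G) = c*G**2 + c = c + c*G**2)
O(x) = x (O(x) = x*(1 + 0**2) = x*(1 + 0) = x*1 = x)
o = -518 (o = 14*(-37) = -518)
(31038 + o) + 8452 = (31038 - 518) + 8452 = 30520 + 8452 = 38972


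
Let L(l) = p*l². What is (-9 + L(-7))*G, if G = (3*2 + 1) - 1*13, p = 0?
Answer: 54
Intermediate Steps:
G = -6 (G = (6 + 1) - 13 = 7 - 13 = -6)
L(l) = 0 (L(l) = 0*l² = 0)
(-9 + L(-7))*G = (-9 + 0)*(-6) = -9*(-6) = 54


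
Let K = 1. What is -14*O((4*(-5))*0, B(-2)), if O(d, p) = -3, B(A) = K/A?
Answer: 42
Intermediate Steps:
B(A) = 1/A
-14*O((4*(-5))*0, B(-2)) = -14*(-3) = 42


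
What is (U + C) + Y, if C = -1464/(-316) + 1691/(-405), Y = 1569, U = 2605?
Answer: 133561771/31995 ≈ 4174.5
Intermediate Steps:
C = 14641/31995 (C = -1464*(-1/316) + 1691*(-1/405) = 366/79 - 1691/405 = 14641/31995 ≈ 0.45760)
(U + C) + Y = (2605 + 14641/31995) + 1569 = 83361616/31995 + 1569 = 133561771/31995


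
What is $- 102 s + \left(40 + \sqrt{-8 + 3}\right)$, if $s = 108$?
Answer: $-10976 + i \sqrt{5} \approx -10976.0 + 2.2361 i$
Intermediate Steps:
$- 102 s + \left(40 + \sqrt{-8 + 3}\right) = \left(-102\right) 108 + \left(40 + \sqrt{-8 + 3}\right) = -11016 + \left(40 + \sqrt{-5}\right) = -11016 + \left(40 + i \sqrt{5}\right) = -10976 + i \sqrt{5}$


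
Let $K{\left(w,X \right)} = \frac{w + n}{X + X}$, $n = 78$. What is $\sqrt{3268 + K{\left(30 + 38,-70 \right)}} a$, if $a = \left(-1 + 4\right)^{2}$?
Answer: $\frac{9 \sqrt{16008090}}{70} \approx 514.42$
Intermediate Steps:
$K{\left(w,X \right)} = \frac{78 + w}{2 X}$ ($K{\left(w,X \right)} = \frac{w + 78}{X + X} = \frac{78 + w}{2 X}$)
$a = 9$ ($a = 3^{2} = 9$)
$\sqrt{3268 + K{\left(30 + 38,-70 \right)}} a = \sqrt{3268 + \frac{78 + \left(30 + 38\right)}{2 \left(-70\right)}} 9 = \sqrt{3268 + \frac{1}{2} \left(- \frac{1}{70}\right) \left(78 + 68\right)} 9 = \sqrt{3268 + \frac{1}{2} \left(- \frac{1}{70}\right) 146} \cdot 9 = \sqrt{3268 - \frac{73}{70}} \cdot 9 = \sqrt{\frac{228687}{70}} \cdot 9 = \frac{\sqrt{16008090}}{70} \cdot 9 = \frac{9 \sqrt{16008090}}{70}$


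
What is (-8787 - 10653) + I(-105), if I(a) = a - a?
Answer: -19440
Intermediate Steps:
I(a) = 0
(-8787 - 10653) + I(-105) = (-8787 - 10653) + 0 = -19440 + 0 = -19440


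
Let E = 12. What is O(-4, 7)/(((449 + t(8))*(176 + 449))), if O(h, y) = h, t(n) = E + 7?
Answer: -1/73125 ≈ -1.3675e-5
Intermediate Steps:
t(n) = 19 (t(n) = 12 + 7 = 19)
O(-4, 7)/(((449 + t(8))*(176 + 449))) = -4*1/((176 + 449)*(449 + 19)) = -4/(468*625) = -4/292500 = -4*1/292500 = -1/73125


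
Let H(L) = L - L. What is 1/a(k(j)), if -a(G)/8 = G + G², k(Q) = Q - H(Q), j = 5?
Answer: -1/240 ≈ -0.0041667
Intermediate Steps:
H(L) = 0
k(Q) = Q (k(Q) = Q - 1*0 = Q + 0 = Q)
a(G) = -8*G - 8*G² (a(G) = -8*(G + G²) = -8*G - 8*G²)
1/a(k(j)) = 1/(-8*5*(1 + 5)) = 1/(-8*5*6) = 1/(-240) = -1/240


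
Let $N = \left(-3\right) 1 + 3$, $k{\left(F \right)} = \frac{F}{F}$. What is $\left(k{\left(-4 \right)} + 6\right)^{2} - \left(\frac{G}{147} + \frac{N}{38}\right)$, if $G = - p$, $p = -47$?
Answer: $\frac{7156}{147} \approx 48.68$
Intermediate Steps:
$k{\left(F \right)} = 1$
$G = 47$ ($G = \left(-1\right) \left(-47\right) = 47$)
$N = 0$ ($N = -3 + 3 = 0$)
$\left(k{\left(-4 \right)} + 6\right)^{2} - \left(\frac{G}{147} + \frac{N}{38}\right) = \left(1 + 6\right)^{2} - \left(\frac{47}{147} + \frac{0}{38}\right) = 7^{2} - \left(47 \cdot \frac{1}{147} + 0 \cdot \frac{1}{38}\right) = 49 - \left(\frac{47}{147} + 0\right) = 49 - \frac{47}{147} = \frac{7156}{147}$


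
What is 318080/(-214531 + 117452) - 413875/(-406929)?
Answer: -89257405195/39504260391 ≈ -2.2594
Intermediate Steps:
318080/(-214531 + 117452) - 413875/(-406929) = 318080/(-97079) - 413875*(-1/406929) = 318080*(-1/97079) + 413875/406929 = -318080/97079 + 413875/406929 = -89257405195/39504260391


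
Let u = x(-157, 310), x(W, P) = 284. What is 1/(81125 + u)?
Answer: 1/81409 ≈ 1.2284e-5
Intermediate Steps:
u = 284
1/(81125 + u) = 1/(81125 + 284) = 1/81409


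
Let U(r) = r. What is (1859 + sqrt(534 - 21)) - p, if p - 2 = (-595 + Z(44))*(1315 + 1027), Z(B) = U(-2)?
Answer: 1400031 + 3*sqrt(57) ≈ 1.4001e+6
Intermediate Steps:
Z(B) = -2
p = -1398172 (p = 2 + (-595 - 2)*(1315 + 1027) = 2 - 597*2342 = 2 - 1398174 = -1398172)
(1859 + sqrt(534 - 21)) - p = (1859 + sqrt(534 - 21)) - 1*(-1398172) = (1859 + sqrt(513)) + 1398172 = (1859 + 3*sqrt(57)) + 1398172 = 1400031 + 3*sqrt(57)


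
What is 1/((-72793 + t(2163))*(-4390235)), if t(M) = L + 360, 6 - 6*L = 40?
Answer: 3/954068309260 ≈ 3.1444e-12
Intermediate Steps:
L = -17/3 (L = 1 - 1/6*40 = 1 - 20/3 = -17/3 ≈ -5.6667)
t(M) = 1063/3 (t(M) = -17/3 + 360 = 1063/3)
1/((-72793 + t(2163))*(-4390235)) = 1/((-72793 + 1063/3)*(-4390235)) = -1/4390235/(-217316/3) = -3/217316*(-1/4390235) = 3/954068309260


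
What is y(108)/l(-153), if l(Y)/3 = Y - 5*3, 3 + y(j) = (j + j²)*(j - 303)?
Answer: 765181/168 ≈ 4554.6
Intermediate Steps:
y(j) = -3 + (-303 + j)*(j + j²) (y(j) = -3 + (j + j²)*(j - 303) = -3 + (j + j²)*(-303 + j) = -3 + (-303 + j)*(j + j²))
l(Y) = -45 + 3*Y (l(Y) = 3*(Y - 5*3) = 3*(Y - 15) = 3*(-15 + Y) = -45 + 3*Y)
y(108)/l(-153) = (-3 + 108³ - 303*108 - 302*108²)/(-45 + 3*(-153)) = (-3 + 1259712 - 32724 - 302*11664)/(-45 - 459) = (-3 + 1259712 - 32724 - 3522528)/(-504) = -2295543*(-1/504) = 765181/168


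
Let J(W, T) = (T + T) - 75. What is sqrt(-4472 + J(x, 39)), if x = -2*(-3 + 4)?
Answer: I*sqrt(4469) ≈ 66.851*I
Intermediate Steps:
x = -2 (x = -2*1 = -2)
J(W, T) = -75 + 2*T (J(W, T) = 2*T - 75 = -75 + 2*T)
sqrt(-4472 + J(x, 39)) = sqrt(-4472 + (-75 + 2*39)) = sqrt(-4472 + (-75 + 78)) = sqrt(-4472 + 3) = sqrt(-4469) = I*sqrt(4469)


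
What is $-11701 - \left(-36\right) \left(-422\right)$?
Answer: $-26893$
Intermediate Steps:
$-11701 - \left(-36\right) \left(-422\right) = -11701 - 15192 = -26893$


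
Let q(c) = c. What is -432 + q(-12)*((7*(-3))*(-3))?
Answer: -1188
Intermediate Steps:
-432 + q(-12)*((7*(-3))*(-3)) = -432 - 12*7*(-3)*(-3) = -432 - (-252)*(-3) = -432 - 12*63 = -432 - 756 = -1188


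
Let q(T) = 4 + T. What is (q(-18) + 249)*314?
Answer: 73790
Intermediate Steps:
(q(-18) + 249)*314 = ((4 - 18) + 249)*314 = (-14 + 249)*314 = 235*314 = 73790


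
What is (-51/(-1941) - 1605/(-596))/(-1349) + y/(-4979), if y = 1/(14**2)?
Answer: -63987496801/31727854486237 ≈ -0.0020168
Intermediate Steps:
y = 1/196 ≈ 0.0051020
(-51/(-1941) - 1605/(-596))/(-1349) + y/(-4979) = (-51/(-1941) - 1605/(-596))/(-1349) + (1/196)/(-4979) = (-51*(-1/1941) - 1605*(-1/596))*(-1/1349) + (1/196)*(-1/4979) = (17/647 + 1605/596)*(-1/1349) - 1/975884 = (1048567/385612)*(-1/1349) - 1/975884 = -1048567/520190588 - 1/975884 = -63987496801/31727854486237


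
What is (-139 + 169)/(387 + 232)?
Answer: 30/619 ≈ 0.048465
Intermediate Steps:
(-139 + 169)/(387 + 232) = 30/619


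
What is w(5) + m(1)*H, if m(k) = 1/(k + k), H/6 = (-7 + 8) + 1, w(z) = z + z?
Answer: 16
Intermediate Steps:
w(z) = 2*z
H = 12 (H = 6*((-7 + 8) + 1) = 6*(1 + 1) = 6*2 = 12)
m(k) = 1/(2*k)
w(5) + m(1)*H = 2*5 + ((1/2)/1)*12 = 10 + ((1/2)*1)*12 = 10 + (1/2)*12 = 10 + 6 = 16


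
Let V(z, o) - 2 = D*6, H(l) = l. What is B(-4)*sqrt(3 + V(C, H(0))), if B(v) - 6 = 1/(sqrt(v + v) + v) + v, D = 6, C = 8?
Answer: 11*sqrt(41)/6 - I*sqrt(82)/12 ≈ 11.739 - 0.75462*I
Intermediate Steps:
V(z, o) = 38 (V(z, o) = 2 + 6*6 = 2 + 36 = 38)
B(v) = 6 + v + 1/(v + sqrt(2)*sqrt(v)) (B(v) = 6 + (1/(sqrt(v + v) + v) + v) = 6 + (1/(sqrt(2*v) + v) + v) = 6 + (1/(sqrt(2)*sqrt(v) + v) + v) = 6 + (1/(v + sqrt(2)*sqrt(v)) + v) = 6 + (v + 1/(v + sqrt(2)*sqrt(v))) = 6 + v + 1/(v + sqrt(2)*sqrt(v)))
B(-4)*sqrt(3 + V(C, H(0))) = ((1 + (-4)**2 + 6*(-4) + sqrt(2)*(-4)**(3/2) + 6*sqrt(2)*sqrt(-4))/(-4 + sqrt(2)*sqrt(-4)))*sqrt(3 + 38) = ((1 + 16 - 24 + sqrt(2)*(-8*I) + 6*sqrt(2)*(2*I))/(-4 + sqrt(2)*(2*I)))*sqrt(41) = ((1 + 16 - 24 - 8*I*sqrt(2) + 12*I*sqrt(2))/(-4 + 2*I*sqrt(2)))*sqrt(41) = ((-7 + 4*I*sqrt(2))/(-4 + 2*I*sqrt(2)))*sqrt(41) = sqrt(41)*(-7 + 4*I*sqrt(2))/(-4 + 2*I*sqrt(2))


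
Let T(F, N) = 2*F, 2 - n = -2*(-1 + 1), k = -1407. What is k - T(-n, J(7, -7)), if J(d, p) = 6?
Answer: -1403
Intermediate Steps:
n = 2 (n = 2 - (-2)*(-1 + 1) = 2 - (-2)*0 = 2 - 1*0 = 2 + 0 = 2)
k - T(-n, J(7, -7)) = -1407 - 2*(-1*2) = -1407 - 2*(-2) = -1407 - 1*(-4) = -1407 + 4 = -1403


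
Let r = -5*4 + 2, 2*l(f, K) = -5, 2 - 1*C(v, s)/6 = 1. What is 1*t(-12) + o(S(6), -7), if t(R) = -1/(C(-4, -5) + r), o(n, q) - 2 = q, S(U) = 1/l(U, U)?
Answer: -59/12 ≈ -4.9167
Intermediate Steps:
C(v, s) = 6 (C(v, s) = 12 - 6*1 = 12 - 6 = 6)
l(f, K) = -5/2 (l(f, K) = (½)*(-5) = -5/2)
S(U) = -⅖ (S(U) = 1/(-5/2) = -⅖)
o(n, q) = 2 + q
r = -18 (r = -20 + 2 = -18)
t(R) = 1/12 (t(R) = -1/(6 - 18) = -1/(-12) = -1*(-1/12) = 1/12)
1*t(-12) + o(S(6), -7) = 1*(1/12) + (2 - 7) = 1/12 - 5 = -59/12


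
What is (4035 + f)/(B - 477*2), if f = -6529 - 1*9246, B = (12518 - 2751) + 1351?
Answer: -2935/2541 ≈ -1.1551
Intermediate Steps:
B = 11118 (B = 9767 + 1351 = 11118)
f = -15775 (f = -6529 - 9246 = -15775)
(4035 + f)/(B - 477*2) = (4035 - 15775)/(11118 - 477*2) = -11740/(11118 - 954) = -11740/10164 = -11740*1/10164 = -2935/2541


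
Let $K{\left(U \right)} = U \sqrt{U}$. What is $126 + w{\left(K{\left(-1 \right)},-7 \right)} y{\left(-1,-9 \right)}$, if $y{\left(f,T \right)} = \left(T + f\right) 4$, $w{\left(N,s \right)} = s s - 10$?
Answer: $-1434$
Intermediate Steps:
$K{\left(U \right)} = U^{\frac{3}{2}}$
$w{\left(N,s \right)} = -10 + s^{2}$ ($w{\left(N,s \right)} = s^{2} - 10 = -10 + s^{2}$)
$y{\left(f,T \right)} = 4 T + 4 f$
$126 + w{\left(K{\left(-1 \right)},-7 \right)} y{\left(-1,-9 \right)} = 126 + \left(-10 + \left(-7\right)^{2}\right) \left(4 \left(-9\right) + 4 \left(-1\right)\right) = 126 + \left(-10 + 49\right) \left(-36 - 4\right) = 126 + 39 \left(-40\right) = 126 - 1560 = -1434$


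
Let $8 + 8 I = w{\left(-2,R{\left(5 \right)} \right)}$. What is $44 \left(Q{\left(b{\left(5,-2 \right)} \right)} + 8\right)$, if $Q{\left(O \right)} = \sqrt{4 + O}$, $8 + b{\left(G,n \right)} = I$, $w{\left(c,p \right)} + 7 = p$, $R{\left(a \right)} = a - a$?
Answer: $352 + 11 i \sqrt{94} \approx 352.0 + 106.65 i$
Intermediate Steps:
$R{\left(a \right)} = 0$
$w{\left(c,p \right)} = -7 + p$
$I = - \frac{15}{8}$ ($I = -1 + \frac{-7 + 0}{8} = -1 + \frac{1}{8} \left(-7\right) = -1 - \frac{7}{8} = - \frac{15}{8} \approx -1.875$)
$b{\left(G,n \right)} = - \frac{79}{8}$ ($b{\left(G,n \right)} = -8 - \frac{15}{8} = - \frac{79}{8}$)
$44 \left(Q{\left(b{\left(5,-2 \right)} \right)} + 8\right) = 44 \left(\sqrt{4 - \frac{79}{8}} + 8\right) = 44 \left(\sqrt{- \frac{47}{8}} + 8\right) = 44 \left(\frac{i \sqrt{94}}{4} + 8\right) = 44 \left(8 + \frac{i \sqrt{94}}{4}\right) = 352 + 11 i \sqrt{94}$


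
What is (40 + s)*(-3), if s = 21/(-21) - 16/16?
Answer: -114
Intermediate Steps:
s = -2 (s = 21*(-1/21) - 16*1/16 = -1 - 1 = -2)
(40 + s)*(-3) = (40 - 2)*(-3) = 38*(-3) = -114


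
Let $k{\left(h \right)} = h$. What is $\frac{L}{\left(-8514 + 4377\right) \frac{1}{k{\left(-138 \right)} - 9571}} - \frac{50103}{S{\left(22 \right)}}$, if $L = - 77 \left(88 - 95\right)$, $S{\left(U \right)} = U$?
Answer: $- \frac{13163827}{13002} \approx -1012.4$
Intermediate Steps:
$L = 539$ ($L = \left(-77\right) \left(-7\right) = 539$)
$\frac{L}{\left(-8514 + 4377\right) \frac{1}{k{\left(-138 \right)} - 9571}} - \frac{50103}{S{\left(22 \right)}} = \frac{539}{\left(-8514 + 4377\right) \frac{1}{-138 - 9571}} - \frac{50103}{22} = \frac{539}{\left(-4137\right) \frac{1}{-9709}} - \frac{50103}{22} = \frac{539}{\left(-4137\right) \left(- \frac{1}{9709}\right)} - \frac{50103}{22} = \frac{539}{\frac{591}{1387}} - \frac{50103}{22} = 539 \cdot \frac{1387}{591} - \frac{50103}{22} = \frac{747593}{591} - \frac{50103}{22} = - \frac{13163827}{13002}$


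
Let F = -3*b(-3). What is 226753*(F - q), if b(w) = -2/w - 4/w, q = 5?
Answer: -2494283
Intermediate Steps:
b(w) = -6/w
F = -6 (F = -(-18)/(-3) = -(-18)*(-1)/3 = -3*2 = -6)
226753*(F - q) = 226753*(-6 - 1*5) = 226753*(-6 - 5) = 226753*(-11) = -2494283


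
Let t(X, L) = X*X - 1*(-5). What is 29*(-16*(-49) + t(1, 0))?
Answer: 22910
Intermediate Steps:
t(X, L) = 5 + X² (t(X, L) = X² + 5 = 5 + X²)
29*(-16*(-49) + t(1, 0)) = 29*(-16*(-49) + (5 + 1²)) = 29*(784 + (5 + 1)) = 29*(784 + 6) = 29*790 = 22910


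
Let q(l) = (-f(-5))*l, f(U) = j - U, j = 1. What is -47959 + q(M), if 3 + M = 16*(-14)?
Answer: -46597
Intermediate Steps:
f(U) = 1 - U
M = -227 (M = -3 + 16*(-14) = -3 - 224 = -227)
q(l) = -6*l (q(l) = (-(1 - 1*(-5)))*l = (-(1 + 5))*l = (-1*6)*l = -6*l)
-47959 + q(M) = -47959 - 6*(-227) = -47959 + 1362 = -46597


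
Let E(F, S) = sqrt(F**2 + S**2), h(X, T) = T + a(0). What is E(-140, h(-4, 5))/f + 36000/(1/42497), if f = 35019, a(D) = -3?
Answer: 1529892000 + 26*sqrt(29)/35019 ≈ 1.5299e+9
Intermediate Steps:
h(X, T) = -3 + T (h(X, T) = T - 3 = -3 + T)
E(-140, h(-4, 5))/f + 36000/(1/42497) = sqrt((-140)**2 + (-3 + 5)**2)/35019 + 36000/(1/42497) = sqrt(19600 + 2**2)*(1/35019) + 36000/(1/42497) = sqrt(19600 + 4)*(1/35019) + 36000*42497 = sqrt(19604)*(1/35019) + 1529892000 = (26*sqrt(29))*(1/35019) + 1529892000 = 26*sqrt(29)/35019 + 1529892000 = 1529892000 + 26*sqrt(29)/35019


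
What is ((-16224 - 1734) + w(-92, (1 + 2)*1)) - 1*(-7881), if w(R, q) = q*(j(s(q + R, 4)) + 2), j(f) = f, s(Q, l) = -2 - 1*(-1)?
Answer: -10074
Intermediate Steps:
s(Q, l) = -1 (s(Q, l) = -2 + 1 = -1)
w(R, q) = q (w(R, q) = q*(-1 + 2) = q*1 = q)
((-16224 - 1734) + w(-92, (1 + 2)*1)) - 1*(-7881) = ((-16224 - 1734) + (1 + 2)*1) - 1*(-7881) = (-17958 + 3*1) + 7881 = (-17958 + 3) + 7881 = -17955 + 7881 = -10074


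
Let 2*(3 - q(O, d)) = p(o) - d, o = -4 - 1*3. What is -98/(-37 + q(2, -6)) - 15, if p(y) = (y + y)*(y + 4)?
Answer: -386/29 ≈ -13.310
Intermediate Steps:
o = -7 (o = -4 - 3 = -7)
p(y) = 2*y*(4 + y) (p(y) = (2*y)*(4 + y) = 2*y*(4 + y))
q(O, d) = -18 + d/2 (q(O, d) = 3 - (2*(-7)*(4 - 7) - d)/2 = 3 - (2*(-7)*(-3) - d)/2 = 3 - (42 - d)/2 = 3 + (-21 + d/2) = -18 + d/2)
-98/(-37 + q(2, -6)) - 15 = -98/(-37 + (-18 + (½)*(-6))) - 15 = -98/(-37 + (-18 - 3)) - 15 = -98/(-37 - 21) - 15 = -98/(-58) - 15 = -98*(-1/58) - 15 = 49/29 - 15 = -386/29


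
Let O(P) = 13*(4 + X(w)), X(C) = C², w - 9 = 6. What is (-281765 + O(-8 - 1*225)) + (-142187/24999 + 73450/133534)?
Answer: -465335921372758/1669108233 ≈ -2.7879e+5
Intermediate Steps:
w = 15 (w = 9 + 6 = 15)
O(P) = 2977 (O(P) = 13*(4 + 15²) = 13*(4 + 225) = 13*229 = 2977)
(-281765 + O(-8 - 1*225)) + (-142187/24999 + 73450/133534) = (-281765 + 2977) + (-142187/24999 + 73450/133534) = -278788 + (-142187*1/24999 + 73450*(1/133534)) = -278788 + (-142187/24999 + 36725/66767) = -278788 - 8575311154/1669108233 = -465335921372758/1669108233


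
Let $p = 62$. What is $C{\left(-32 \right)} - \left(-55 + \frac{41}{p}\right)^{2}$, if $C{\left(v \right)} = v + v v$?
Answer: $- \frac{7536913}{3844} \approx -1960.7$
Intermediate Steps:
$C{\left(v \right)} = v + v^{2}$
$C{\left(-32 \right)} - \left(-55 + \frac{41}{p}\right)^{2} = - 32 \left(1 - 32\right) - \left(-55 + \frac{41}{62}\right)^{2} = \left(-32\right) \left(-31\right) - \left(-55 + 41 \cdot \frac{1}{62}\right)^{2} = 992 - \left(-55 + \frac{41}{62}\right)^{2} = 992 - \left(- \frac{3369}{62}\right)^{2} = 992 - \frac{11350161}{3844} = - \frac{7536913}{3844}$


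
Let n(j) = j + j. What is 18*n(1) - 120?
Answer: -84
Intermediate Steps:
n(j) = 2*j
18*n(1) - 120 = 18*(2*1) - 120 = 18*2 - 120 = 36 - 120 = -84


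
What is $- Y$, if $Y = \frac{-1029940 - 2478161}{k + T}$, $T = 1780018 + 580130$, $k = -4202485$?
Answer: $- \frac{3508101}{1842337} \approx -1.9042$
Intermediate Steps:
$T = 2360148$
$Y = \frac{3508101}{1842337}$ ($Y = \frac{-1029940 - 2478161}{-4202485 + 2360148} = \frac{-1029940 - 2478161}{-1842337} = \left(-1029940 - 2478161\right) \left(- \frac{1}{1842337}\right) = \left(-3508101\right) \left(- \frac{1}{1842337}\right) = \frac{3508101}{1842337} \approx 1.9042$)
$- Y = \left(-1\right) \frac{3508101}{1842337} = - \frac{3508101}{1842337}$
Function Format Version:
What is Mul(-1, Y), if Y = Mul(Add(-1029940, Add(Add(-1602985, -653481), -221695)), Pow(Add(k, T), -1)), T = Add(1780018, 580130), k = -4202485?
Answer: Rational(-3508101, 1842337) ≈ -1.9042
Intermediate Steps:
T = 2360148
Y = Rational(3508101, 1842337) (Y = Mul(Add(-1029940, Add(Add(-1602985, -653481), -221695)), Pow(Add(-4202485, 2360148), -1)) = Mul(Add(-1029940, Add(-2256466, -221695)), Pow(-1842337, -1)) = Mul(Add(-1029940, -2478161), Rational(-1, 1842337)) = Mul(-3508101, Rational(-1, 1842337)) = Rational(3508101, 1842337) ≈ 1.9042)
Mul(-1, Y) = Mul(-1, Rational(3508101, 1842337)) = Rational(-3508101, 1842337)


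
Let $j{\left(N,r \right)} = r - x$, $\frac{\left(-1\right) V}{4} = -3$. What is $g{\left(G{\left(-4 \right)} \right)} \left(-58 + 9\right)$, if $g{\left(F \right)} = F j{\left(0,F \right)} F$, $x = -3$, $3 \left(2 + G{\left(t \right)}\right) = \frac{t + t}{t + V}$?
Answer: $- \frac{4802}{27} \approx -177.85$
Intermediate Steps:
$V = 12$ ($V = \left(-4\right) \left(-3\right) = 12$)
$G{\left(t \right)} = -2 + \frac{2 t}{3 \left(12 + t\right)}$ ($G{\left(t \right)} = -2 + \frac{\left(t + t\right) \frac{1}{t + 12}}{3} = -2 + \frac{2 t \frac{1}{12 + t}}{3} = -2 + \frac{2 t}{3 \left(12 + t\right)}$)
$j{\left(N,r \right)} = 3 + r$ ($j{\left(N,r \right)} = r - -3 = r + 3 = 3 + r$)
$g{\left(F \right)} = F^{2} \left(3 + F\right)$ ($g{\left(F \right)} = F \left(3 + F\right) F = F^{2} \left(3 + F\right)$)
$g{\left(G{\left(-4 \right)} \right)} \left(-58 + 9\right) = \left(\frac{4 \left(-18 - -4\right)}{3 \left(12 - 4\right)}\right)^{2} \left(3 + \frac{4 \left(-18 - -4\right)}{3 \left(12 - 4\right)}\right) \left(-58 + 9\right) = \left(\frac{4 \left(-18 + 4\right)}{3 \cdot 8}\right)^{2} \left(3 + \frac{4 \left(-18 + 4\right)}{3 \cdot 8}\right) \left(-49\right) = \left(\frac{4}{3} \cdot \frac{1}{8} \left(-14\right)\right)^{2} \left(3 + \frac{4}{3} \cdot \frac{1}{8} \left(-14\right)\right) \left(-49\right) = \left(- \frac{7}{3}\right)^{2} \left(3 - \frac{7}{3}\right) \left(-49\right) = \frac{49}{9} \cdot \frac{2}{3} \left(-49\right) = \frac{98}{27} \left(-49\right) = - \frac{4802}{27}$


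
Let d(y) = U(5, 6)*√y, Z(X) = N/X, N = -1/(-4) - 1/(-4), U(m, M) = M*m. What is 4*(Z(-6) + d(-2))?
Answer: -⅓ + 120*I*√2 ≈ -0.33333 + 169.71*I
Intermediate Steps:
N = ½ (N = -1*(-¼) - 1*(-¼) = ¼ + ¼ = ½ ≈ 0.50000)
Z(X) = 1/(2*X)
d(y) = 30*√y (d(y) = (6*5)*√y = 30*√y)
4*(Z(-6) + d(-2)) = 4*((½)/(-6) + 30*√(-2)) = 4*((½)*(-⅙) + 30*(I*√2)) = 4*(-1/12 + 30*I*√2) = -⅓ + 120*I*√2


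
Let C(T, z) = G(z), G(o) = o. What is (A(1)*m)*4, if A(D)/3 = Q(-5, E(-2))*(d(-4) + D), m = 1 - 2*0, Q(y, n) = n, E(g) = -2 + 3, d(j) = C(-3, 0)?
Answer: 12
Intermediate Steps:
C(T, z) = z
d(j) = 0
E(g) = 1
m = 1 (m = 1 + 0 = 1)
A(D) = 3*D (A(D) = 3*(1*(0 + D)) = 3*(1*D) = 3*D)
(A(1)*m)*4 = ((3*1)*1)*4 = (3*1)*4 = 3*4 = 12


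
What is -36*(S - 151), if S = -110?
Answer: 9396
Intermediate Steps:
-36*(S - 151) = -36*(-110 - 151) = -36*(-261) = 9396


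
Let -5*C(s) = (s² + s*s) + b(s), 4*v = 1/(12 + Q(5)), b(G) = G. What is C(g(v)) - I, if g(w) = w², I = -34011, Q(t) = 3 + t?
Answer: 3482726396799/102400000 ≈ 34011.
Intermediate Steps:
v = 1/80 (v = 1/(4*(12 + (3 + 5))) = 1/(4*(12 + 8)) = (¼)/20 = (¼)*(1/20) = 1/80 ≈ 0.012500)
C(s) = -2*s²/5 - s/5 (C(s) = -((s² + s*s) + s)/5 = -((s² + s²) + s)/5 = -(2*s² + s)/5 = -(s + 2*s²)/5 = -2*s²/5 - s/5)
C(g(v)) - I = (1/80)²*(-1 - 2*(1/80)²)/5 - 1*(-34011) = (⅕)*(1/6400)*(-1 - 2*1/6400) + 34011 = (⅕)*(1/6400)*(-1 - 1/3200) + 34011 = (⅕)*(1/6400)*(-3201/3200) + 34011 = -3201/102400000 + 34011 = 3482726396799/102400000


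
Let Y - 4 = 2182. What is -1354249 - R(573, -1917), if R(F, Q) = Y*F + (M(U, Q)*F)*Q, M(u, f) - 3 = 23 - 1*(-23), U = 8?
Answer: 51216782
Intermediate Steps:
M(u, f) = 49 (M(u, f) = 3 + (23 - 1*(-23)) = 3 + (23 + 23) = 3 + 46 = 49)
Y = 2186 (Y = 4 + 2182 = 2186)
R(F, Q) = 2186*F + 49*F*Q (R(F, Q) = 2186*F + (49*F)*Q = 2186*F + 49*F*Q)
-1354249 - R(573, -1917) = -1354249 - 573*(2186 + 49*(-1917)) = -1354249 - 573*(2186 - 93933) = -1354249 - 573*(-91747) = -1354249 - 1*(-52571031) = -1354249 + 52571031 = 51216782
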